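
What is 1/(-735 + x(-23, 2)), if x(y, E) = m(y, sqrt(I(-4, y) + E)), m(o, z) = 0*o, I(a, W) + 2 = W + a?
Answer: -1/735 ≈ -0.0013605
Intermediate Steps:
I(a, W) = -2 + W + a (I(a, W) = -2 + (W + a) = -2 + W + a)
m(o, z) = 0
x(y, E) = 0
1/(-735 + x(-23, 2)) = 1/(-735 + 0) = 1/(-735) = -1/735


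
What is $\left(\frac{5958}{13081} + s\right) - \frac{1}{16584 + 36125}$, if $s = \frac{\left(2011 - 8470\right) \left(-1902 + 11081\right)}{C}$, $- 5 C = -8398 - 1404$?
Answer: $- \frac{204385386523154263}{6758345977058} \approx -30242.0$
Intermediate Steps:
$C = \frac{9802}{5}$ ($C = - \frac{-8398 - 1404}{5} = \left(- \frac{1}{5}\right) \left(-9802\right) = \frac{9802}{5} \approx 1960.4$)
$s = - \frac{296435805}{9802}$ ($s = \frac{\left(2011 - 8470\right) \left(-1902 + 11081\right)}{\frac{9802}{5}} = \left(-6459\right) 9179 \cdot \frac{5}{9802} = \left(-59287161\right) \frac{5}{9802} = - \frac{296435805}{9802} \approx -30242.0$)
$\left(\frac{5958}{13081} + s\right) - \frac{1}{16584 + 36125} = \left(\frac{5958}{13081} - \frac{296435805}{9802}\right) - \frac{1}{16584 + 36125} = \left(5958 \cdot \frac{1}{13081} - \frac{296435805}{9802}\right) - \frac{1}{52709} = \left(\frac{5958}{13081} - \frac{296435805}{9802}\right) - \frac{1}{52709} = - \frac{3877618364889}{128219962} - \frac{1}{52709} = - \frac{204385386523154263}{6758345977058}$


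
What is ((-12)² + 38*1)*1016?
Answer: 184912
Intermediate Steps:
((-12)² + 38*1)*1016 = (144 + 38)*1016 = 182*1016 = 184912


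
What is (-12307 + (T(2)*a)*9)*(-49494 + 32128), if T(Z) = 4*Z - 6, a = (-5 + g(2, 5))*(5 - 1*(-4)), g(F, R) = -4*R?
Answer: 284055662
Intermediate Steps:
a = -225 (a = (-5 - 4*5)*(5 - 1*(-4)) = (-5 - 20)*(5 + 4) = -25*9 = -225)
T(Z) = -6 + 4*Z
(-12307 + (T(2)*a)*9)*(-49494 + 32128) = (-12307 + ((-6 + 4*2)*(-225))*9)*(-49494 + 32128) = (-12307 + ((-6 + 8)*(-225))*9)*(-17366) = (-12307 + (2*(-225))*9)*(-17366) = (-12307 - 450*9)*(-17366) = (-12307 - 4050)*(-17366) = -16357*(-17366) = 284055662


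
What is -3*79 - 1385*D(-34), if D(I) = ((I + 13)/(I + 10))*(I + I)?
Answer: 164341/2 ≈ 82171.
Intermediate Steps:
D(I) = 2*I*(13 + I)/(10 + I) (D(I) = ((13 + I)/(10 + I))*(2*I) = 2*I*(13 + I)/(10 + I))
-3*79 - 1385*D(-34) = -3*79 - 2770*(-34)*(13 - 34)/(10 - 34) = -237 - 2770*(-34)*(-21)/(-24) = -237 - 2770*(-34)*(-1)*(-21)/24 = -237 - 1385*(-119/2) = -237 + 164815/2 = 164341/2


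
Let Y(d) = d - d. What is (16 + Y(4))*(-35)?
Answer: -560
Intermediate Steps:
Y(d) = 0
(16 + Y(4))*(-35) = (16 + 0)*(-35) = 16*(-35) = -560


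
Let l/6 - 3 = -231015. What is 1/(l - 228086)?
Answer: -1/1614158 ≈ -6.1952e-7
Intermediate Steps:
l = -1386072 (l = 18 + 6*(-231015) = 18 - 1386090 = -1386072)
1/(l - 228086) = 1/(-1386072 - 228086) = 1/(-1614158) = -1/1614158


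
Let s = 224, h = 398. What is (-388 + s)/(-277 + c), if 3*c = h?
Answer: 492/433 ≈ 1.1363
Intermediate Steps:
c = 398/3 (c = (⅓)*398 = 398/3 ≈ 132.67)
(-388 + s)/(-277 + c) = (-388 + 224)/(-277 + 398/3) = -164/(-433/3) = -164*(-3/433) = 492/433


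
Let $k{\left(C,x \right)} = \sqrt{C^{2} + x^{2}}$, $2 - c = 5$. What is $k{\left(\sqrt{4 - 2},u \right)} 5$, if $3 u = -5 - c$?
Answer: $\frac{5 \sqrt{22}}{3} \approx 7.8174$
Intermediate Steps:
$c = -3$ ($c = 2 - 5 = -3$)
$u = - \frac{2}{3}$ ($u = \frac{-5 - -3}{3} = \frac{-5 + 3}{3} = \frac{1}{3} \left(-2\right) = - \frac{2}{3} \approx -0.66667$)
$k{\left(\sqrt{4 - 2},u \right)} 5 = \sqrt{\left(\sqrt{4 - 2}\right)^{2} + \left(- \frac{2}{3}\right)^{2}} \cdot 5 = \sqrt{\left(\sqrt{2}\right)^{2} + \frac{4}{9}} \cdot 5 = \sqrt{2 + \frac{4}{9}} \cdot 5 = \sqrt{\frac{22}{9}} \cdot 5 = \frac{\sqrt{22}}{3} \cdot 5 = \frac{5 \sqrt{22}}{3}$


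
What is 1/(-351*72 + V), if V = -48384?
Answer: -1/73656 ≈ -1.3577e-5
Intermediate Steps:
1/(-351*72 + V) = 1/(-351*72 - 48384) = 1/(-25272 - 48384) = 1/(-73656) = -1/73656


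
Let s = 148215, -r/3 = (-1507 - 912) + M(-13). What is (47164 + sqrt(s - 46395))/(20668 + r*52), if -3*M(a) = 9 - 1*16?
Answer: 11791/99417 + sqrt(25455)/198834 ≈ 0.11940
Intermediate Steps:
M(a) = 7/3 (M(a) = -(9 - 1*16)/3 = -(9 - 16)/3 = -1/3*(-7) = 7/3)
r = 7250 (r = -3*((-1507 - 912) + 7/3) = -3*(-2419 + 7/3) = -3*(-7250/3) = 7250)
(47164 + sqrt(s - 46395))/(20668 + r*52) = (47164 + sqrt(148215 - 46395))/(20668 + 7250*52) = (47164 + sqrt(101820))/(20668 + 377000) = (47164 + 2*sqrt(25455))/397668 = (47164 + 2*sqrt(25455))*(1/397668) = 11791/99417 + sqrt(25455)/198834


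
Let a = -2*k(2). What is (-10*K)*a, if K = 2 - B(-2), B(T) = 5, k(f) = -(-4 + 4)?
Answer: 0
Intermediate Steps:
k(f) = 0 (k(f) = -1*0 = 0)
K = -3 (K = 2 - 1*5 = 2 - 5 = -3)
a = 0 (a = -2*0 = 0)
(-10*K)*a = -10*(-3)*0 = 30*0 = 0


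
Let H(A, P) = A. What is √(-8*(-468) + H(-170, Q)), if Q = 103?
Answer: √3574 ≈ 59.783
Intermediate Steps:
√(-8*(-468) + H(-170, Q)) = √(-8*(-468) - 170) = √(3744 - 170) = √3574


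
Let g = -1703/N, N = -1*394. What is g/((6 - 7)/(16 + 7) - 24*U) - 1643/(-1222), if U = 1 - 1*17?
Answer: 1441135430/1062960977 ≈ 1.3558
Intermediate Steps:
N = -394
U = -16 (U = 1 - 17 = -16)
g = 1703/394 (g = -1703/(-394) = -1703*(-1/394) = 1703/394 ≈ 4.3223)
g/((6 - 7)/(16 + 7) - 24*U) - 1643/(-1222) = 1703/(394*((6 - 7)/(16 + 7) - 24*(-16))) - 1643/(-1222) = 1703/(394*(-1/23 + 384)) - 1643*(-1/1222) = 1703/(394*(-1*1/23 + 384)) + 1643/1222 = 1703/(394*(-1/23 + 384)) + 1643/1222 = 1703/(394*(8831/23)) + 1643/1222 = (1703/394)*(23/8831) + 1643/1222 = 39169/3479414 + 1643/1222 = 1441135430/1062960977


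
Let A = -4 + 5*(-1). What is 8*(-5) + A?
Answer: -49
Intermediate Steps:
A = -9 (A = -4 - 5 = -9)
8*(-5) + A = 8*(-5) - 9 = -40 - 9 = -49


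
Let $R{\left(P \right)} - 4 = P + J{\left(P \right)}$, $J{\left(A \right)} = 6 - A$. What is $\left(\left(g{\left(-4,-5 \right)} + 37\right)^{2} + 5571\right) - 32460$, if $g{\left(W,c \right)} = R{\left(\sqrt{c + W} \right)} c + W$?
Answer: $-26600$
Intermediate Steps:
$R{\left(P \right)} = 10$ ($R{\left(P \right)} = 4 + \left(P - \left(-6 + P\right)\right) = 4 + 6 = 10$)
$g{\left(W,c \right)} = W + 10 c$ ($g{\left(W,c \right)} = 10 c + W = W + 10 c$)
$\left(\left(g{\left(-4,-5 \right)} + 37\right)^{2} + 5571\right) - 32460 = \left(\left(\left(-4 + 10 \left(-5\right)\right) + 37\right)^{2} + 5571\right) - 32460 = \left(\left(\left(-4 - 50\right) + 37\right)^{2} + 5571\right) - 32460 = \left(\left(-54 + 37\right)^{2} + 5571\right) - 32460 = \left(\left(-17\right)^{2} + 5571\right) - 32460 = \left(289 + 5571\right) - 32460 = 5860 - 32460 = -26600$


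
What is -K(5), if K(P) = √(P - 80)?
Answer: -5*I*√3 ≈ -8.6602*I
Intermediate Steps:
K(P) = √(-80 + P)
-K(5) = -√(-80 + 5) = -√(-75) = -5*I*√3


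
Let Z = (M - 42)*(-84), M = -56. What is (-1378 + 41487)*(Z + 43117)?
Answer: 2059557041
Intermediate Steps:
Z = 8232 (Z = (-56 - 42)*(-84) = -98*(-84) = 8232)
(-1378 + 41487)*(Z + 43117) = (-1378 + 41487)*(8232 + 43117) = 40109*51349 = 2059557041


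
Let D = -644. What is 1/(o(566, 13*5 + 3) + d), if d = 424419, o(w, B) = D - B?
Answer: 1/423707 ≈ 2.3601e-6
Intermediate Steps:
o(w, B) = -644 - B
1/(o(566, 13*5 + 3) + d) = 1/((-644 - (13*5 + 3)) + 424419) = 1/((-644 - (65 + 3)) + 424419) = 1/((-644 - 1*68) + 424419) = 1/((-644 - 68) + 424419) = 1/(-712 + 424419) = 1/423707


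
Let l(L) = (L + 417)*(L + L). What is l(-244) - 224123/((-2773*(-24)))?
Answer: -5618810171/66552 ≈ -84427.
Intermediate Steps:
l(L) = 2*L*(417 + L) (l(L) = (417 + L)*(2*L) = 2*L*(417 + L))
l(-244) - 224123/((-2773*(-24))) = 2*(-244)*(417 - 244) - 224123/((-2773*(-24))) = 2*(-244)*173 - 224123/66552 = -84424 - 224123*1/66552 = -84424 - 224123/66552 = -5618810171/66552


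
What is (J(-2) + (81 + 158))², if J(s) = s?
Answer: 56169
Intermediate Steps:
(J(-2) + (81 + 158))² = (-2 + (81 + 158))² = (-2 + 239)² = 237² = 56169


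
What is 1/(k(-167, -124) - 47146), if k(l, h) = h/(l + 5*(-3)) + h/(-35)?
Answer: -455/21449508 ≈ -2.1213e-5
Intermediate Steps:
k(l, h) = -h/35 + h/(-15 + l) (k(l, h) = h/(l - 15) + h*(-1/35) = h/(-15 + l) - h/35 = -h/35 + h/(-15 + l))
1/(k(-167, -124) - 47146) = 1/((1/35)*(-124)*(50 - 1*(-167))/(-15 - 167) - 47146) = 1/((1/35)*(-124)*(50 + 167)/(-182) - 47146) = 1/((1/35)*(-124)*(-1/182)*217 - 47146) = 1/(1922/455 - 47146) = 1/(-21449508/455) = -455/21449508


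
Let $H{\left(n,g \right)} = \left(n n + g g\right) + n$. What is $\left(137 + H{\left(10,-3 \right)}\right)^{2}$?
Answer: $65536$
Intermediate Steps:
$H{\left(n,g \right)} = n + g^{2} + n^{2}$ ($H{\left(n,g \right)} = \left(n^{2} + g^{2}\right) + n = \left(g^{2} + n^{2}\right) + n = n + g^{2} + n^{2}$)
$\left(137 + H{\left(10,-3 \right)}\right)^{2} = \left(137 + \left(10 + \left(-3\right)^{2} + 10^{2}\right)\right)^{2} = \left(137 + \left(10 + 9 + 100\right)\right)^{2} = \left(137 + 119\right)^{2} = 256^{2} = 65536$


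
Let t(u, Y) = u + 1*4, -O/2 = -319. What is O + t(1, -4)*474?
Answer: 3008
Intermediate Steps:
O = 638 (O = -2*(-319) = 638)
t(u, Y) = 4 + u (t(u, Y) = u + 4 = 4 + u)
O + t(1, -4)*474 = 638 + (4 + 1)*474 = 638 + 5*474 = 638 + 2370 = 3008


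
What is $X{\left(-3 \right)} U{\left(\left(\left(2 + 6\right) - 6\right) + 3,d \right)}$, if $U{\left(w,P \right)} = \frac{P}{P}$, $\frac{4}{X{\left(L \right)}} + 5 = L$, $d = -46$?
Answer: $- \frac{1}{2} \approx -0.5$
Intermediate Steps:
$X{\left(L \right)} = \frac{4}{-5 + L}$
$U{\left(w,P \right)} = 1$
$X{\left(-3 \right)} U{\left(\left(\left(2 + 6\right) - 6\right) + 3,d \right)} = \frac{4}{-5 - 3} \cdot 1 = \frac{4}{-8} \cdot 1 = 4 \left(- \frac{1}{8}\right) 1 = \left(- \frac{1}{2}\right) 1 = - \frac{1}{2}$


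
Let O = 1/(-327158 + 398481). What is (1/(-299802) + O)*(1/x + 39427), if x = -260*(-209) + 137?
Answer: 245370987110860/582434799805971 ≈ 0.42128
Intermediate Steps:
x = 54477 (x = 54340 + 137 = 54477)
O = 1/71323 ≈ 1.4021e-5
(1/(-299802) + O)*(1/x + 39427) = (1/(-299802) + 1/71323)*(1/54477 + 39427) = (-1/299802 + 1/71323)*(1/54477 + 39427) = (228479/21382778046)*(2147864680/54477) = 245370987110860/582434799805971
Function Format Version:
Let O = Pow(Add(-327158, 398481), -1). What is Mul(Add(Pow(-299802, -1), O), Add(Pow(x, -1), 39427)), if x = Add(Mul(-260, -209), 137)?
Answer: Rational(245370987110860, 582434799805971) ≈ 0.42128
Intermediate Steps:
x = 54477 (x = Add(54340, 137) = 54477)
O = Rational(1, 71323) (O = Pow(71323, -1) = Rational(1, 71323) ≈ 1.4021e-5)
Mul(Add(Pow(-299802, -1), O), Add(Pow(x, -1), 39427)) = Mul(Add(Pow(-299802, -1), Rational(1, 71323)), Add(Pow(54477, -1), 39427)) = Mul(Add(Rational(-1, 299802), Rational(1, 71323)), Add(Rational(1, 54477), 39427)) = Mul(Rational(228479, 21382778046), Rational(2147864680, 54477)) = Rational(245370987110860, 582434799805971)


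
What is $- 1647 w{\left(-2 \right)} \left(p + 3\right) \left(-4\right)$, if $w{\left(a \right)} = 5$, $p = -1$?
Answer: $65880$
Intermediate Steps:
$- 1647 w{\left(-2 \right)} \left(p + 3\right) \left(-4\right) = - 1647 \cdot 5 \left(-1 + 3\right) \left(-4\right) = - 1647 \cdot 5 \cdot 2 \left(-4\right) = - 1647 \cdot 10 \left(-4\right) = \left(-1647\right) \left(-40\right) = 65880$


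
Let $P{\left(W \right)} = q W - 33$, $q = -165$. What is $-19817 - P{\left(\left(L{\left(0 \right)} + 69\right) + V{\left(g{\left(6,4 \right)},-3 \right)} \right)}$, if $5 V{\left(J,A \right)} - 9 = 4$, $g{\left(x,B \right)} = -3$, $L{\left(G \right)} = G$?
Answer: $-7970$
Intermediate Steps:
$V{\left(J,A \right)} = \frac{13}{5}$ ($V{\left(J,A \right)} = \frac{9}{5} + \frac{1}{5} \cdot 4 = \frac{9}{5} + \frac{4}{5} = \frac{13}{5}$)
$P{\left(W \right)} = -33 - 165 W$ ($P{\left(W \right)} = - 165 W - 33 = -33 - 165 W$)
$-19817 - P{\left(\left(L{\left(0 \right)} + 69\right) + V{\left(g{\left(6,4 \right)},-3 \right)} \right)} = -19817 - \left(-33 - 165 \left(\left(0 + 69\right) + \frac{13}{5}\right)\right) = -19817 - \left(-33 - 165 \left(69 + \frac{13}{5}\right)\right) = -19817 - \left(-33 - 11814\right) = -19817 - -11847 = -19817 + 11847 = -7970$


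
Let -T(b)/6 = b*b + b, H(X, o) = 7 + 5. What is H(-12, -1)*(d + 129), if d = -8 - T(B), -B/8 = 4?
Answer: 72876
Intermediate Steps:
B = -32 (B = -8*4 = -32)
H(X, o) = 12
T(b) = -6*b - 6*b² (T(b) = -6*(b*b + b) = -6*(b² + b) = -6*(b + b²) = -6*b - 6*b²)
d = 5944 (d = -8 - (-6)*(-32)*(1 - 32) = -8 - (-6)*(-32)*(-31) = -8 - 1*(-5952) = -8 + 5952 = 5944)
H(-12, -1)*(d + 129) = 12*(5944 + 129) = 12*6073 = 72876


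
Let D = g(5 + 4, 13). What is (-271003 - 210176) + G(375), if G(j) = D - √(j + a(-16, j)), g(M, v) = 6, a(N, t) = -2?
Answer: -481173 - √373 ≈ -4.8119e+5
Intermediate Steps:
D = 6
G(j) = 6 - √(-2 + j) (G(j) = 6 - √(j - 2) = 6 - √(-2 + j))
(-271003 - 210176) + G(375) = (-271003 - 210176) + (6 - √(-2 + 375)) = -481179 + (6 - √373) = -481173 - √373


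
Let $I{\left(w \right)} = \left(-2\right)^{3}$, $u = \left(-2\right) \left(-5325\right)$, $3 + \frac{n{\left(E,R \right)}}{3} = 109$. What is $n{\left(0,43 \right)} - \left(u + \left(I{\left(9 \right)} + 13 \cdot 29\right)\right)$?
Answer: $-10701$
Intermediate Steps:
$n{\left(E,R \right)} = 318$ ($n{\left(E,R \right)} = -9 + 3 \cdot 109 = -9 + 327 = 318$)
$u = 10650$
$I{\left(w \right)} = -8$
$n{\left(0,43 \right)} - \left(u + \left(I{\left(9 \right)} + 13 \cdot 29\right)\right) = 318 - \left(10650 + \left(-8 + 13 \cdot 29\right)\right) = 318 - \left(10650 + \left(-8 + 377\right)\right) = 318 - \left(10650 + 369\right) = 318 - 11019 = -10701$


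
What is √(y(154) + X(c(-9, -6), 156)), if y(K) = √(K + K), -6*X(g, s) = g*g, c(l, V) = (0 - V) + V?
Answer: √2*77^(¼) ≈ 4.1893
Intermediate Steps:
c(l, V) = 0 (c(l, V) = -V + V = 0)
X(g, s) = -g²/6 (X(g, s) = -g*g/6 = -g²/6)
y(K) = √2*√K (y(K) = √(2*K) = √2*√K)
√(y(154) + X(c(-9, -6), 156)) = √(√2*√154 - ⅙*0²) = √(2*√77 - ⅙*0) = √(2*√77 + 0) = √(2*√77) = √2*77^(¼)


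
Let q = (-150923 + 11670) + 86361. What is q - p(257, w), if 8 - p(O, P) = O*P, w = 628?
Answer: 108496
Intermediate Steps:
p(O, P) = 8 - O*P
q = -52892 (q = -139253 + 86361 = -52892)
q - p(257, w) = -52892 - (8 - 1*257*628) = -52892 - (8 - 161396) = -52892 - 1*(-161388) = -52892 + 161388 = 108496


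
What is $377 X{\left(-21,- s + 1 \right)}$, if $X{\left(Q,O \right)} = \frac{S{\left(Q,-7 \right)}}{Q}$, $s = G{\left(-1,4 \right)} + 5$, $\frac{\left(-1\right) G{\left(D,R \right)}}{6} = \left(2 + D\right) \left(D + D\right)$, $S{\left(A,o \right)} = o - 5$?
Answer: $\frac{1508}{7} \approx 215.43$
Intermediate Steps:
$S{\left(A,o \right)} = -5 + o$ ($S{\left(A,o \right)} = o - 5 = -5 + o$)
$G{\left(D,R \right)} = - 12 D \left(2 + D\right)$ ($G{\left(D,R \right)} = - 6 \left(2 + D\right) \left(D + D\right) = - 6 \left(2 + D\right) 2 D = - 6 \cdot 2 D \left(2 + D\right) = - 12 D \left(2 + D\right)$)
$s = 17$ ($s = \left(-12\right) \left(-1\right) \left(2 - 1\right) + 5 = \left(-12\right) \left(-1\right) 1 + 5 = 12 + 5 = 17$)
$X{\left(Q,O \right)} = - \frac{12}{Q}$ ($X{\left(Q,O \right)} = \frac{-5 - 7}{Q} = - \frac{12}{Q}$)
$377 X{\left(-21,- s + 1 \right)} = 377 \left(- \frac{12}{-21}\right) = 377 \left(\left(-12\right) \left(- \frac{1}{21}\right)\right) = 377 \cdot \frac{4}{7} = \frac{1508}{7}$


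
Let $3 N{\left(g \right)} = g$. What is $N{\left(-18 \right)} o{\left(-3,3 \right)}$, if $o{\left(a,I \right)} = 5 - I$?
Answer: $-12$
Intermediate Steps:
$N{\left(g \right)} = \frac{g}{3}$
$N{\left(-18 \right)} o{\left(-3,3 \right)} = \frac{1}{3} \left(-18\right) \left(5 - 3\right) = - 6 \left(5 - 3\right) = \left(-6\right) 2 = -12$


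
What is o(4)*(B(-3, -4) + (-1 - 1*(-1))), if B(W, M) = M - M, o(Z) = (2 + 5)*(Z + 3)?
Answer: 0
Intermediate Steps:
o(Z) = 21 + 7*Z (o(Z) = 7*(3 + Z) = 21 + 7*Z)
B(W, M) = 0
o(4)*(B(-3, -4) + (-1 - 1*(-1))) = (21 + 7*4)*(0 + (-1 - 1*(-1))) = (21 + 28)*(0 + (-1 + 1)) = 49*(0 + 0) = 49*0 = 0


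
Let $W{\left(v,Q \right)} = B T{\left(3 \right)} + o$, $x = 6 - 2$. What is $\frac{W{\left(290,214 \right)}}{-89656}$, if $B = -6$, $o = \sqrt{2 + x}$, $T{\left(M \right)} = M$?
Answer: $\frac{9}{44828} - \frac{\sqrt{6}}{89656} \approx 0.00017345$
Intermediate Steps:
$x = 4$ ($x = 6 - 2 = 4$)
$o = \sqrt{6}$ ($o = \sqrt{2 + 4} = \sqrt{6} \approx 2.4495$)
$W{\left(v,Q \right)} = -18 + \sqrt{6}$ ($W{\left(v,Q \right)} = \left(-6\right) 3 + \sqrt{6} = -18 + \sqrt{6}$)
$\frac{W{\left(290,214 \right)}}{-89656} = \frac{-18 + \sqrt{6}}{-89656} = \left(-18 + \sqrt{6}\right) \left(- \frac{1}{89656}\right) = \frac{9}{44828} - \frac{\sqrt{6}}{89656}$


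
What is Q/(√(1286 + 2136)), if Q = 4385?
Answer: 4385*√3422/3422 ≈ 74.960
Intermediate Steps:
Q/(√(1286 + 2136)) = 4385/(√(1286 + 2136)) = 4385/(√3422) = 4385*(√3422/3422) = 4385*√3422/3422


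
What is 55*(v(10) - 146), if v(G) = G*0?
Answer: -8030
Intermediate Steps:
v(G) = 0
55*(v(10) - 146) = 55*(0 - 146) = 55*(-146) = -8030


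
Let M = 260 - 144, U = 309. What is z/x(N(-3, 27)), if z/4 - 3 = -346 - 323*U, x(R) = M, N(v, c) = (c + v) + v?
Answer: -100150/29 ≈ -3453.4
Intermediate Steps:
M = 116
N(v, c) = c + 2*v
x(R) = 116
z = -400600 (z = 12 + 4*(-346 - 323*309) = 12 + 4*(-346 - 99807) = 12 + 4*(-100153) = 12 - 400612 = -400600)
z/x(N(-3, 27)) = -400600/116 = -400600*1/116 = -100150/29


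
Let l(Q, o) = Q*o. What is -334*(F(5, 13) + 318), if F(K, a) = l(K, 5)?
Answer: -114562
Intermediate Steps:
F(K, a) = 5*K (F(K, a) = K*5 = 5*K)
-334*(F(5, 13) + 318) = -334*(5*5 + 318) = -334*(25 + 318) = -334*343 = -114562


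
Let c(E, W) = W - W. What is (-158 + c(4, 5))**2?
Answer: 24964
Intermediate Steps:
c(E, W) = 0
(-158 + c(4, 5))**2 = (-158 + 0)**2 = (-158)**2 = 24964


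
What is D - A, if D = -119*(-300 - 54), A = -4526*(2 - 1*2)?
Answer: 42126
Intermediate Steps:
A = 0 (A = -4526*(2 - 2) = -4526*0 = 0)
D = 42126 (D = -119*(-354) = 42126)
D - A = 42126 - 1*0 = 42126 + 0 = 42126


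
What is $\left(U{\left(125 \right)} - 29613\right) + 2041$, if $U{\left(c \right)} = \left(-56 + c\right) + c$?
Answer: $-27378$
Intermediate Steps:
$U{\left(c \right)} = -56 + 2 c$
$\left(U{\left(125 \right)} - 29613\right) + 2041 = \left(\left(-56 + 2 \cdot 125\right) - 29613\right) + 2041 = \left(\left(-56 + 250\right) - 29613\right) + 2041 = \left(194 - 29613\right) + 2041 = -29419 + 2041 = -27378$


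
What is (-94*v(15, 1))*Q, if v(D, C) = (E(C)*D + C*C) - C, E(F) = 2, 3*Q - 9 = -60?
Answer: 47940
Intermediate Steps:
Q = -17 (Q = 3 + (⅓)*(-60) = 3 - 20 = -17)
v(D, C) = C² - C + 2*D (v(D, C) = (2*D + C*C) - C = (2*D + C²) - C = (C² + 2*D) - C = C² - C + 2*D)
(-94*v(15, 1))*Q = -94*(1² - 1*1 + 2*15)*(-17) = -94*(1 - 1 + 30)*(-17) = -94*30*(-17) = -2820*(-17) = 47940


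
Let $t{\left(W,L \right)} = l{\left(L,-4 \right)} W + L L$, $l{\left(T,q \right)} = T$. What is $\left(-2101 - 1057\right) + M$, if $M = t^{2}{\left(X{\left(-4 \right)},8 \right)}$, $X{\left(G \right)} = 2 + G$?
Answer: $-854$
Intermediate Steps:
$t{\left(W,L \right)} = L^{2} + L W$ ($t{\left(W,L \right)} = L W + L L = L W + L^{2} = L^{2} + L W$)
$M = 2304$ ($M = \left(8 \left(8 + \left(2 - 4\right)\right)\right)^{2} = \left(8 \left(8 - 2\right)\right)^{2} = \left(8 \cdot 6\right)^{2} = 48^{2} = 2304$)
$\left(-2101 - 1057\right) + M = \left(-2101 - 1057\right) + 2304 = -3158 + 2304 = -854$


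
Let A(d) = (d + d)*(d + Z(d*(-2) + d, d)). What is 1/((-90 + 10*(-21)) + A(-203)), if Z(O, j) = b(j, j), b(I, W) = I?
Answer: 1/164536 ≈ 6.0777e-6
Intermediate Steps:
Z(O, j) = j
A(d) = 4*d² (A(d) = (d + d)*(d + d) = (2*d)*(2*d) = 4*d²)
1/((-90 + 10*(-21)) + A(-203)) = 1/((-90 + 10*(-21)) + 4*(-203)²) = 1/((-90 - 210) + 4*41209) = 1/(-300 + 164836) = 1/164536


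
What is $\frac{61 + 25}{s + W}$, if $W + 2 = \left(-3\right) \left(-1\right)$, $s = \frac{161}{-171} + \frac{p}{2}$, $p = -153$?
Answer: $- \frac{29412}{26143} \approx -1.125$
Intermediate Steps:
$s = - \frac{26485}{342}$ ($s = \frac{161}{-171} - \frac{153}{2} = 161 \left(- \frac{1}{171}\right) - \frac{153}{2} = - \frac{161}{171} - \frac{153}{2} = - \frac{26485}{342} \approx -77.442$)
$W = 1$ ($W = -2 - -3 = -2 + 3 = 1$)
$\frac{61 + 25}{s + W} = \frac{61 + 25}{- \frac{26485}{342} + 1} = \frac{86}{- \frac{26143}{342}} = 86 \left(- \frac{342}{26143}\right) = - \frac{29412}{26143}$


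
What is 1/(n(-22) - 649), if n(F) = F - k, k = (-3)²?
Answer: -1/680 ≈ -0.0014706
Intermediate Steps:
k = 9
n(F) = -9 + F (n(F) = F - 1*9 = F - 9 = -9 + F)
1/(n(-22) - 649) = 1/((-9 - 22) - 649) = 1/(-31 - 649) = 1/(-680) = -1/680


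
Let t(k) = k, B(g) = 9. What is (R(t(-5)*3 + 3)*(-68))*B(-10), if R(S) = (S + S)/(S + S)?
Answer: -612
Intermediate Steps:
R(S) = 1 (R(S) = (2*S)/((2*S)) = (2*S)*(1/(2*S)) = 1)
(R(t(-5)*3 + 3)*(-68))*B(-10) = (1*(-68))*9 = -68*9 = -612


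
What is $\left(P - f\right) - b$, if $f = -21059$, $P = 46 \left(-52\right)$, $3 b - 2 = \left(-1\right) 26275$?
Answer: $\frac{82274}{3} \approx 27425.0$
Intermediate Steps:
$b = - \frac{26273}{3}$ ($b = \frac{2}{3} + \frac{\left(-1\right) 26275}{3} = \frac{2}{3} + \frac{1}{3} \left(-26275\right) = \frac{2}{3} - \frac{26275}{3} = - \frac{26273}{3} \approx -8757.7$)
$P = -2392$
$\left(P - f\right) - b = \left(-2392 - -21059\right) - - \frac{26273}{3} = \left(-2392 + 21059\right) + \frac{26273}{3} = 18667 + \frac{26273}{3} = \frac{82274}{3}$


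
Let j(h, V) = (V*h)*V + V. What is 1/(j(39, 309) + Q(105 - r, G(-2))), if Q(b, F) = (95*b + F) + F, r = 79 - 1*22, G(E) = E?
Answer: 1/3728624 ≈ 2.6820e-7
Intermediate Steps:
j(h, V) = V + h*V² (j(h, V) = h*V² + V = V + h*V²)
r = 57 (r = 79 - 22 = 57)
Q(b, F) = 2*F + 95*b (Q(b, F) = (F + 95*b) + F = 2*F + 95*b)
1/(j(39, 309) + Q(105 - r, G(-2))) = 1/(309*(1 + 309*39) + (2*(-2) + 95*(105 - 1*57))) = 1/(309*(1 + 12051) + (-4 + 95*(105 - 57))) = 1/(309*12052 + (-4 + 95*48)) = 1/(3724068 + (-4 + 4560)) = 1/(3724068 + 4556) = 1/3728624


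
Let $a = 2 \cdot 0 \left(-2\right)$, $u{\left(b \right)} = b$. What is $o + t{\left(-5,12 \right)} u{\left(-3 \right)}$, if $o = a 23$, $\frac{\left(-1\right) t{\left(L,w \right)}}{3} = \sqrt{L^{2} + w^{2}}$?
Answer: $117$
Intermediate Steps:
$t{\left(L,w \right)} = - 3 \sqrt{L^{2} + w^{2}}$
$a = 0$ ($a = 0 \left(-2\right) = 0$)
$o = 0$ ($o = 0 \cdot 23 = 0$)
$o + t{\left(-5,12 \right)} u{\left(-3 \right)} = 0 + - 3 \sqrt{\left(-5\right)^{2} + 12^{2}} \left(-3\right) = 0 + - 3 \sqrt{25 + 144} \left(-3\right) = 0 + - 3 \sqrt{169} \left(-3\right) = 0 + \left(-3\right) 13 \left(-3\right) = 0 - -117 = 0 + 117 = 117$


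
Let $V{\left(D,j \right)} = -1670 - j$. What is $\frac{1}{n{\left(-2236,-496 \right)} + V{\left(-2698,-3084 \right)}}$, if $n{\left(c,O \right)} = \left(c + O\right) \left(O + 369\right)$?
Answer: $\frac{1}{348378} \approx 2.8704 \cdot 10^{-6}$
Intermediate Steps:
$n{\left(c,O \right)} = \left(369 + O\right) \left(O + c\right)$ ($n{\left(c,O \right)} = \left(O + c\right) \left(369 + O\right) = \left(369 + O\right) \left(O + c\right)$)
$\frac{1}{n{\left(-2236,-496 \right)} + V{\left(-2698,-3084 \right)}} = \frac{1}{\left(\left(-496\right)^{2} + 369 \left(-496\right) + 369 \left(-2236\right) - -1109056\right) - -1414} = \frac{1}{\left(246016 - 183024 - 825084 + 1109056\right) + \left(-1670 + 3084\right)} = \frac{1}{346964 + 1414} = \frac{1}{348378}$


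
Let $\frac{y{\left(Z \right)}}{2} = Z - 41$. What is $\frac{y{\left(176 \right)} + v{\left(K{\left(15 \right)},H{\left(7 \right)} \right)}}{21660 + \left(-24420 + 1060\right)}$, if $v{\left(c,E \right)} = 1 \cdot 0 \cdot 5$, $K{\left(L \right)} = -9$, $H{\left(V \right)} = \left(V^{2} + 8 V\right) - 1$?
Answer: $- \frac{27}{170} \approx -0.15882$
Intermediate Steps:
$H{\left(V \right)} = -1 + V^{2} + 8 V$
$y{\left(Z \right)} = -82 + 2 Z$ ($y{\left(Z \right)} = 2 \left(Z - 41\right) = 2 \left(-41 + Z\right) = -82 + 2 Z$)
$v{\left(c,E \right)} = 0$ ($v{\left(c,E \right)} = 0 \cdot 5 = 0$)
$\frac{y{\left(176 \right)} + v{\left(K{\left(15 \right)},H{\left(7 \right)} \right)}}{21660 + \left(-24420 + 1060\right)} = \frac{\left(-82 + 2 \cdot 176\right) + 0}{21660 + \left(-24420 + 1060\right)} = \frac{\left(-82 + 352\right) + 0}{21660 - 23360} = \frac{270 + 0}{-1700} = 270 \left(- \frac{1}{1700}\right) = - \frac{27}{170}$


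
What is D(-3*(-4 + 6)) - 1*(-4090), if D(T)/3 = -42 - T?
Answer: 3982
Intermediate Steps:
D(T) = -126 - 3*T (D(T) = 3*(-42 - T) = -126 - 3*T)
D(-3*(-4 + 6)) - 1*(-4090) = (-126 - (-9)*(-4 + 6)) - 1*(-4090) = (-126 - (-9)*2) + 4090 = (-126 - 3*(-6)) + 4090 = (-126 + 18) + 4090 = -108 + 4090 = 3982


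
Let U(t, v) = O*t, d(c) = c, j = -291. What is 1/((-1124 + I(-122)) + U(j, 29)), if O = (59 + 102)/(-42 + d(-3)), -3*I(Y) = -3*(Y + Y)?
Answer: -15/4903 ≈ -0.0030593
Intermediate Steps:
I(Y) = 2*Y (I(Y) = -(-1)*(Y + Y) = -(-1)*2*Y = -(-2)*Y = 2*Y)
O = -161/45 (O = (59 + 102)/(-42 - 3) = 161/(-45) = 161*(-1/45) = -161/45 ≈ -3.5778)
U(t, v) = -161*t/45
1/((-1124 + I(-122)) + U(j, 29)) = 1/((-1124 + 2*(-122)) - 161/45*(-291)) = 1/((-1124 - 244) + 15617/15) = 1/(-1368 + 15617/15) = 1/(-4903/15) = -15/4903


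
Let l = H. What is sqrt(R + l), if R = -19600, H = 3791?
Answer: I*sqrt(15809) ≈ 125.73*I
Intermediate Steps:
l = 3791
sqrt(R + l) = sqrt(-19600 + 3791) = sqrt(-15809) = I*sqrt(15809)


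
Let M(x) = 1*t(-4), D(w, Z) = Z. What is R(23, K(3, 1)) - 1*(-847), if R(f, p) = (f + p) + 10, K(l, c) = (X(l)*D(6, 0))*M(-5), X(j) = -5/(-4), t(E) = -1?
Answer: 880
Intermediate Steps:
X(j) = 5/4 (X(j) = -5*(-¼) = 5/4)
M(x) = -1 (M(x) = 1*(-1) = -1)
K(l, c) = 0 (K(l, c) = ((5/4)*0)*(-1) = 0*(-1) = 0)
R(f, p) = 10 + f + p
R(23, K(3, 1)) - 1*(-847) = (10 + 23 + 0) - 1*(-847) = 33 + 847 = 880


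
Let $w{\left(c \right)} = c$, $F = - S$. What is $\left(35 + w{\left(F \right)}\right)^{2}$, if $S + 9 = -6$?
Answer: $2500$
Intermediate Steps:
$S = -15$ ($S = -9 - 6 = -15$)
$F = 15$ ($F = \left(-1\right) \left(-15\right) = 15$)
$\left(35 + w{\left(F \right)}\right)^{2} = \left(35 + 15\right)^{2} = 50^{2} = 2500$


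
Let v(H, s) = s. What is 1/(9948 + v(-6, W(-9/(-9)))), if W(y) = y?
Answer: 1/9949 ≈ 0.00010051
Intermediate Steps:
1/(9948 + v(-6, W(-9/(-9)))) = 1/(9948 - 9/(-9)) = 1/(9948 - 9*(-1/9)) = 1/(9948 + 1) = 1/9949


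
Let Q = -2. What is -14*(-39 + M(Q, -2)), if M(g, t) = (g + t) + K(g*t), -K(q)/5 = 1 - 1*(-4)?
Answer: 952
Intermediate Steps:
K(q) = -25 (K(q) = -5*(1 - 1*(-4)) = -5*(1 + 4) = -5*5 = -25)
M(g, t) = -25 + g + t (M(g, t) = (g + t) - 25 = -25 + g + t)
-14*(-39 + M(Q, -2)) = -14*(-39 + (-25 - 2 - 2)) = -14*(-39 - 29) = -14*(-68) = 952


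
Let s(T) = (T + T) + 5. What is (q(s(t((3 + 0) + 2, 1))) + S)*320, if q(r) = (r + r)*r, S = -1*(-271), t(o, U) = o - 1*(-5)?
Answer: 486720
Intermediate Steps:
t(o, U) = 5 + o (t(o, U) = o + 5 = 5 + o)
s(T) = 5 + 2*T (s(T) = 2*T + 5 = 5 + 2*T)
S = 271
q(r) = 2*r² (q(r) = (2*r)*r = 2*r²)
(q(s(t((3 + 0) + 2, 1))) + S)*320 = (2*(5 + 2*(5 + ((3 + 0) + 2)))² + 271)*320 = (2*(5 + 2*(5 + (3 + 2)))² + 271)*320 = (2*(5 + 2*(5 + 5))² + 271)*320 = (2*(5 + 2*10)² + 271)*320 = (2*(5 + 20)² + 271)*320 = (2*25² + 271)*320 = (2*625 + 271)*320 = (1250 + 271)*320 = 1521*320 = 486720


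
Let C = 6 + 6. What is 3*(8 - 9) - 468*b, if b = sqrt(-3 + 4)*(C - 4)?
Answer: -3747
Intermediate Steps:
C = 12
b = 8 (b = sqrt(-3 + 4)*(12 - 4) = sqrt(1)*8 = 1*8 = 8)
3*(8 - 9) - 468*b = 3*(8 - 9) - 468*8 = 3*(-1) - 3744 = -3 - 3744 = -3747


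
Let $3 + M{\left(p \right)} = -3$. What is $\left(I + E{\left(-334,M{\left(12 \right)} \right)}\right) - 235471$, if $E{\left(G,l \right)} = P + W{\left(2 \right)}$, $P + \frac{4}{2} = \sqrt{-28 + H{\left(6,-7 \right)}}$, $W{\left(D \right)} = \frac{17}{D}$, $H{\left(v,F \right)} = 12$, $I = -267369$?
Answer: $- \frac{1005667}{2} + 4 i \approx -5.0283 \cdot 10^{5} + 4.0 i$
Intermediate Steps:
$P = -2 + 4 i$ ($P = -2 + \sqrt{-28 + 12} = -2 + \sqrt{-16} = -2 + 4 i \approx -2.0 + 4.0 i$)
$M{\left(p \right)} = -6$ ($M{\left(p \right)} = -3 - 3 = -6$)
$E{\left(G,l \right)} = \frac{13}{2} + 4 i$ ($E{\left(G,l \right)} = \left(-2 + 4 i\right) + \frac{17}{2} = \frac{13}{2} + 4 i$)
$\left(I + E{\left(-334,M{\left(12 \right)} \right)}\right) - 235471 = \left(-267369 + \left(\frac{13}{2} + 4 i\right)\right) - 235471 = \left(- \frac{534725}{2} + 4 i\right) - 235471 = - \frac{1005667}{2} + 4 i$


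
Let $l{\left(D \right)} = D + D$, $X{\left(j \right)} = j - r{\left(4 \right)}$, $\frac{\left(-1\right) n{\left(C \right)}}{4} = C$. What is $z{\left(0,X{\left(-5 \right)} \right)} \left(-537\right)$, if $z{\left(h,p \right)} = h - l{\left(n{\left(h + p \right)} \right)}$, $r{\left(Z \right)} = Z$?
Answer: $38664$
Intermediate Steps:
$n{\left(C \right)} = - 4 C$
$X{\left(j \right)} = -4 + j$ ($X{\left(j \right)} = j - 4 = -4 + j$)
$l{\left(D \right)} = 2 D$
$z{\left(h,p \right)} = 8 p + 9 h$ ($z{\left(h,p \right)} = h - 2 \left(- 4 \left(h + p\right)\right) = h - 2 \left(- 4 h - 4 p\right) = h - \left(- 8 h - 8 p\right) = h + \left(8 h + 8 p\right) = 8 p + 9 h$)
$z{\left(0,X{\left(-5 \right)} \right)} \left(-537\right) = \left(8 \left(-4 - 5\right) + 9 \cdot 0\right) \left(-537\right) = \left(8 \left(-9\right) + 0\right) \left(-537\right) = \left(-72 + 0\right) \left(-537\right) = \left(-72\right) \left(-537\right) = 38664$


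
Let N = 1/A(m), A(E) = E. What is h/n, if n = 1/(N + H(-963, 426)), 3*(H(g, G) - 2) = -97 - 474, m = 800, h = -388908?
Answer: 14648770773/200 ≈ 7.3244e+7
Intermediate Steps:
H(g, G) = -565/3 (H(g, G) = 2 + (-97 - 474)/3 = 2 + (1/3)*(-571) = 2 - 571/3 = -565/3)
N = 1/800 ≈ 0.0012500
n = -2400/451997 (n = 1/(1/800 - 565/3) = 1/(-451997/2400) = -2400/451997 ≈ -0.0053098)
h/n = -388908/(-2400/451997) = -388908*(-451997/2400) = 14648770773/200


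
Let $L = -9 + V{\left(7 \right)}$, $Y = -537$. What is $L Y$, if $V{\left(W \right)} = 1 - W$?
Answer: $8055$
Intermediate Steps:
$L = -15$ ($L = -9 + \left(1 - 7\right) = -9 - 6 = -15$)
$L Y = \left(-15\right) \left(-537\right) = 8055$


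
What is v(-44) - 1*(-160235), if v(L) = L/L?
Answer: 160236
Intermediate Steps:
v(L) = 1
v(-44) - 1*(-160235) = 1 - 1*(-160235) = 1 + 160235 = 160236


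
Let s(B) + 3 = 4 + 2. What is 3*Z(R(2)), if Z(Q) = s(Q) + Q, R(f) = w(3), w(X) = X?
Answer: 18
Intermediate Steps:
s(B) = 3 (s(B) = -3 + (4 + 2) = -3 + 6 = 3)
R(f) = 3
Z(Q) = 3 + Q
3*Z(R(2)) = 3*(3 + 3) = 3*6 = 18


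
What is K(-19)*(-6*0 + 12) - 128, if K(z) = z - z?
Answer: -128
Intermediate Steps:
K(z) = 0
K(-19)*(-6*0 + 12) - 128 = 0*(-6*0 + 12) - 128 = 0*(0 + 12) - 128 = 0*12 - 128 = 0 - 128 = -128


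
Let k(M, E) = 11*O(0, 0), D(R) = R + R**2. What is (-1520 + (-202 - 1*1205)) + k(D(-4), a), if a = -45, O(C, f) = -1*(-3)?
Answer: -2894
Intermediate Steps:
O(C, f) = 3
k(M, E) = 33 (k(M, E) = 11*3 = 33)
(-1520 + (-202 - 1*1205)) + k(D(-4), a) = (-1520 + (-202 - 1*1205)) + 33 = (-1520 + (-202 - 1205)) + 33 = (-1520 - 1407) + 33 = -2927 + 33 = -2894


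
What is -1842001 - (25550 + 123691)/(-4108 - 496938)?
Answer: -922927083805/501046 ≈ -1.8420e+6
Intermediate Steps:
-1842001 - (25550 + 123691)/(-4108 - 496938) = -1842001 - 149241/(-501046) = -1842001 - 149241*(-1)/501046 = -1842001 - 1*(-149241/501046) = -1842001 + 149241/501046 = -922927083805/501046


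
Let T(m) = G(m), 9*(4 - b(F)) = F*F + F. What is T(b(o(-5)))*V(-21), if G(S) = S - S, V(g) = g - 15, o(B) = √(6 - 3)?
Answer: 0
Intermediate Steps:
o(B) = √3
V(g) = -15 + g
b(F) = 4 - F/9 - F²/9 (b(F) = 4 - (F*F + F)/9 = 4 - (F² + F)/9 = 4 - (F + F²)/9 = 4 + (-F/9 - F²/9) = 4 - F/9 - F²/9)
G(S) = 0
T(m) = 0
T(b(o(-5)))*V(-21) = 0*(-15 - 21) = 0*(-36) = 0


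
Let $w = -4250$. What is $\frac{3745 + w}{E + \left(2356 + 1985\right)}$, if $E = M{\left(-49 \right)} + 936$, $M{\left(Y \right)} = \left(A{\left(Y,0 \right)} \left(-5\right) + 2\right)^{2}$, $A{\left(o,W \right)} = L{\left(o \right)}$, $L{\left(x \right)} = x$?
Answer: $- \frac{505}{66286} \approx -0.0076185$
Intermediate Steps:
$A{\left(o,W \right)} = o$
$M{\left(Y \right)} = \left(2 - 5 Y\right)^{2}$ ($M{\left(Y \right)} = \left(Y \left(-5\right) + 2\right)^{2} = \left(- 5 Y + 2\right)^{2} = \left(2 - 5 Y\right)^{2}$)
$E = 61945$ ($E = \left(-2 + 5 \left(-49\right)\right)^{2} + 936 = \left(-2 - 245\right)^{2} + 936 = \left(-247\right)^{2} + 936 = 61009 + 936 = 61945$)
$\frac{3745 + w}{E + \left(2356 + 1985\right)} = \frac{3745 - 4250}{61945 + \left(2356 + 1985\right)} = - \frac{505}{61945 + 4341} = - \frac{505}{66286}$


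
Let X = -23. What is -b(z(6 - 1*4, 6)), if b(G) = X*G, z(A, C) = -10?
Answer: -230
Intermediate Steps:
b(G) = -23*G
-b(z(6 - 1*4, 6)) = -(-23)*(-10) = -1*230 = -230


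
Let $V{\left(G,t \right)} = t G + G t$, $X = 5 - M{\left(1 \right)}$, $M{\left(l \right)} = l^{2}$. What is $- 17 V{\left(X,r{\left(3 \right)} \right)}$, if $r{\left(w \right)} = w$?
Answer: $-408$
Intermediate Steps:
$X = 4$ ($X = 5 - 1^{2} = 5 - 1 = 4$)
$V{\left(G,t \right)} = 2 G t$ ($V{\left(G,t \right)} = G t + G t = 2 G t$)
$- 17 V{\left(X,r{\left(3 \right)} \right)} = - 17 \cdot 2 \cdot 4 \cdot 3 = \left(-17\right) 24 = -408$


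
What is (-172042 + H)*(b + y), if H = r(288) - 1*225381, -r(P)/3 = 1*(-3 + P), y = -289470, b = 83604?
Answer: 81991898748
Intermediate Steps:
r(P) = 9 - 3*P (r(P) = -3*(-3 + P) = 9 - 3*P)
H = -226236 (H = (9 - 3*288) - 1*225381 = (9 - 864) - 225381 = -855 - 225381 = -226236)
(-172042 + H)*(b + y) = (-172042 - 226236)*(83604 - 289470) = -398278*(-205866) = 81991898748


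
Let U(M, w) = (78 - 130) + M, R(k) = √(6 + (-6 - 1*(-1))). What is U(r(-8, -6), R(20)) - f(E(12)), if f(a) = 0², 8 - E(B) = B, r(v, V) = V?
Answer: -58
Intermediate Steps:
E(B) = 8 - B
R(k) = 1 (R(k) = √(6 + (-6 + 1)) = √(6 - 5) = √1 = 1)
f(a) = 0
U(M, w) = -52 + M
U(r(-8, -6), R(20)) - f(E(12)) = (-52 - 6) - 1*0 = -58 + 0 = -58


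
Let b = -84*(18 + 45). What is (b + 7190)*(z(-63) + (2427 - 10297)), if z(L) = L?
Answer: -15056834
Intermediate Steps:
b = -5292 (b = -84*63 = -5292)
(b + 7190)*(z(-63) + (2427 - 10297)) = (-5292 + 7190)*(-63 + (2427 - 10297)) = 1898*(-63 - 7870) = 1898*(-7933) = -15056834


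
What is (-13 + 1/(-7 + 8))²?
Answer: 144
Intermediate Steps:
(-13 + 1/(-7 + 8))² = (-13 + 1/1)² = (-13 + 1)² = (-12)² = 144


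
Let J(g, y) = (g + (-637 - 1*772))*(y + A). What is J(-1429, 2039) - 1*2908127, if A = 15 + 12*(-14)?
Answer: -8260595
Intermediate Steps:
A = -153 (A = 15 - 168 = -153)
J(g, y) = (-1409 + g)*(-153 + y) (J(g, y) = (g + (-637 - 1*772))*(y - 153) = (g + (-637 - 772))*(-153 + y) = (g - 1409)*(-153 + y) = (-1409 + g)*(-153 + y))
J(-1429, 2039) - 1*2908127 = (215577 - 1409*2039 - 153*(-1429) - 1429*2039) - 1*2908127 = (215577 - 2872951 + 218637 - 2913731) - 2908127 = -5352468 - 2908127 = -8260595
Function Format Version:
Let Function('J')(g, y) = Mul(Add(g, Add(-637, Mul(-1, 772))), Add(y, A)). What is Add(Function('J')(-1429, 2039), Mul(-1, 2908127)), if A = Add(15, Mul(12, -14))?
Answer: -8260595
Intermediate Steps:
A = -153 (A = Add(15, -168) = -153)
Function('J')(g, y) = Mul(Add(-1409, g), Add(-153, y)) (Function('J')(g, y) = Mul(Add(g, Add(-637, Mul(-1, 772))), Add(y, -153)) = Mul(Add(g, Add(-637, -772)), Add(-153, y)) = Mul(Add(g, -1409), Add(-153, y)) = Mul(Add(-1409, g), Add(-153, y)))
Add(Function('J')(-1429, 2039), Mul(-1, 2908127)) = Add(Add(215577, Mul(-1409, 2039), Mul(-153, -1429), Mul(-1429, 2039)), Mul(-1, 2908127)) = Add(Add(215577, -2872951, 218637, -2913731), -2908127) = Add(-5352468, -2908127) = -8260595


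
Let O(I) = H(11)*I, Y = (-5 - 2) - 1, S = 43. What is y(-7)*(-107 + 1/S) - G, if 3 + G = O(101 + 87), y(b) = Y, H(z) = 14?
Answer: -76247/43 ≈ -1773.2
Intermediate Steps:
Y = -8 (Y = -7 - 1 = -8)
y(b) = -8
O(I) = 14*I
G = 2629 (G = -3 + 14*(101 + 87) = -3 + 14*188 = -3 + 2632 = 2629)
y(-7)*(-107 + 1/S) - G = -8*(-107 + 1/43) - 1*2629 = -8*(-107 + 1/43) - 2629 = -8*(-4600/43) - 2629 = 36800/43 - 2629 = -76247/43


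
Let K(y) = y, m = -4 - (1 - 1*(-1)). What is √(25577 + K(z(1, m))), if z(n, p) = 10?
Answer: 3*√2843 ≈ 159.96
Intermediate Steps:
m = -6 (m = -4 - (1 + 1) = -4 - 1*2 = -4 - 2 = -6)
√(25577 + K(z(1, m))) = √(25577 + 10) = √25587 = 3*√2843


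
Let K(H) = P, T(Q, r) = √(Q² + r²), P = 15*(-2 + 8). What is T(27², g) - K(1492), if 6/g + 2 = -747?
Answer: -90 + 3*√33126548053/749 ≈ 639.00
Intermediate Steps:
g = -6/749 (g = 6/(-2 - 747) = 6/(-749) = 6*(-1/749) = -6/749 ≈ -0.0080107)
P = 90 (P = 15*6 = 90)
K(H) = 90
T(27², g) - K(1492) = √((27²)² + (-6/749)²) - 1*90 = √(729² + 36/561001) - 90 = √(531441 + 36/561001) - 90 = √(298138932477/561001) - 90 = 3*√33126548053/749 - 90 = -90 + 3*√33126548053/749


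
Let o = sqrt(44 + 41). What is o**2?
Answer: 85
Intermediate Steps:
o = sqrt(85) ≈ 9.2195
o**2 = (sqrt(85))**2 = 85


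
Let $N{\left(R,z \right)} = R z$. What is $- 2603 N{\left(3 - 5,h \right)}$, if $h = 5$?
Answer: $26030$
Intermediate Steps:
$- 2603 N{\left(3 - 5,h \right)} = - 2603 \left(3 - 5\right) 5 = - 2603 \left(\left(-2\right) 5\right) = \left(-2603\right) \left(-10\right) = 26030$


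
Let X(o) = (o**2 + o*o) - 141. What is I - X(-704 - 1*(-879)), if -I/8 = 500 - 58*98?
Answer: -19637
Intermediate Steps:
I = 41472 (I = -8*(500 - 58*98) = -8*(500 - 5684) = -8*(-5184) = 41472)
X(o) = -141 + 2*o**2 (X(o) = (o**2 + o**2) - 141 = 2*o**2 - 141 = -141 + 2*o**2)
I - X(-704 - 1*(-879)) = 41472 - (-141 + 2*(-704 - 1*(-879))**2) = 41472 - (-141 + 2*(-704 + 879)**2) = 41472 - (-141 + 2*175**2) = 41472 - (-141 + 2*30625) = 41472 - (-141 + 61250) = 41472 - 1*61109 = 41472 - 61109 = -19637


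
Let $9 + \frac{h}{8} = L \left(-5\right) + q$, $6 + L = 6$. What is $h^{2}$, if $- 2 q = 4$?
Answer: $7744$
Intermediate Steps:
$q = -2$ ($q = \left(- \frac{1}{2}\right) 4 = -2$)
$L = 0$ ($L = -6 + 6 = 0$)
$h = -88$ ($h = -72 + 8 \left(0 \left(-5\right) - 2\right) = -72 + 8 \left(0 - 2\right) = -72 + 8 \left(-2\right) = -72 - 16 = -88$)
$h^{2} = \left(-88\right)^{2} = 7744$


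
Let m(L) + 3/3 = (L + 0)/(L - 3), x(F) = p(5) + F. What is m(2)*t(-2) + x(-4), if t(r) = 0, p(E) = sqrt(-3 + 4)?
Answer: -3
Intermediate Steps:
p(E) = 1 (p(E) = sqrt(1) = 1)
x(F) = 1 + F
m(L) = -1 + L/(-3 + L) (m(L) = -1 + (L + 0)/(L - 3) = -1 + L/(-3 + L))
m(2)*t(-2) + x(-4) = (3/(-3 + 2))*0 + (1 - 4) = (3/(-1))*0 - 3 = (3*(-1))*0 - 3 = -3*0 - 3 = 0 - 3 = -3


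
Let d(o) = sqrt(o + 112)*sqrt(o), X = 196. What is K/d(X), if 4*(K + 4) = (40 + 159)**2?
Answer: 5655*sqrt(77)/1232 ≈ 40.278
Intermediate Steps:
K = 39585/4 (K = -4 + (40 + 159)**2/4 = -4 + (1/4)*199**2 = -4 + (1/4)*39601 = -4 + 39601/4 = 39585/4 ≈ 9896.3)
d(o) = sqrt(o)*sqrt(112 + o) (d(o) = sqrt(112 + o)*sqrt(o) = sqrt(o)*sqrt(112 + o))
K/d(X) = 39585/(4*((sqrt(196)*sqrt(112 + 196)))) = 39585/(4*((14*sqrt(308)))) = 39585/(4*((14*(2*sqrt(77))))) = 39585/(4*((28*sqrt(77)))) = 39585*(sqrt(77)/2156)/4 = 5655*sqrt(77)/1232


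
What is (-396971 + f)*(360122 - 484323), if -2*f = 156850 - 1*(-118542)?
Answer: 66406176067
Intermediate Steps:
f = -137696 (f = -(156850 - 1*(-118542))/2 = -(156850 + 118542)/2 = -½*275392 = -137696)
(-396971 + f)*(360122 - 484323) = (-396971 - 137696)*(360122 - 484323) = -534667*(-124201) = 66406176067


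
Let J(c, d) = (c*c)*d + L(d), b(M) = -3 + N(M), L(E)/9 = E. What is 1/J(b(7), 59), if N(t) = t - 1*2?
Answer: 1/767 ≈ 0.0013038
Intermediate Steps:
N(t) = -2 + t (N(t) = t - 2 = -2 + t)
L(E) = 9*E
b(M) = -5 + M (b(M) = -3 + (-2 + M) = -5 + M)
J(c, d) = 9*d + d*c² (J(c, d) = (c*c)*d + 9*d = c²*d + 9*d = d*c² + 9*d = 9*d + d*c²)
1/J(b(7), 59) = 1/(59*(9 + (-5 + 7)²)) = 1/(59*(9 + 2²)) = 1/(59*(9 + 4)) = 1/(59*13) = 1/767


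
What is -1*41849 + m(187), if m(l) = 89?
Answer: -41760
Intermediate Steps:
-1*41849 + m(187) = -1*41849 + 89 = -41849 + 89 = -41760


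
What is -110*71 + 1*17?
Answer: -7793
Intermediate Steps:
-110*71 + 1*17 = -7810 + 17 = -7793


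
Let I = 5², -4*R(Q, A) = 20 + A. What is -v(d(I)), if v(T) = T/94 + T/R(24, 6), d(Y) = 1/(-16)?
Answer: -175/19552 ≈ -0.0089505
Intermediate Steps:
R(Q, A) = -5 - A/4 (R(Q, A) = -(20 + A)/4 = -5 - A/4)
I = 25
d(Y) = -1/16
v(T) = -175*T/1222 (v(T) = T/94 + T/(-5 - ¼*6) = T*(1/94) + T/(-5 - 3/2) = T/94 + T/(-13/2) = T/94 + T*(-2/13) = T/94 - 2*T/13 = -175*T/1222)
-v(d(I)) = -(-175)*(-1)/(1222*16) = -1*175/19552 = -175/19552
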